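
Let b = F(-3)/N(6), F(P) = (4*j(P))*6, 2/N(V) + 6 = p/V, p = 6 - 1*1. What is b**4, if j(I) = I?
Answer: 1196883216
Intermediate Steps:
p = 5 (p = 6 - 1 = 5)
N(V) = 2/(-6 + 5/V)
F(P) = 24*P (F(P) = (4*P)*6 = 24*P)
b = 186 (b = (24*(-3))/((-2*6/(-5 + 6*6))) = -72/((-2*6/(-5 + 36))) = -72/((-2*6/31)) = -72/((-2*6*1/31)) = -72/(-12/31) = -72*(-31/12) = 186)
b**4 = 186**4 = 1196883216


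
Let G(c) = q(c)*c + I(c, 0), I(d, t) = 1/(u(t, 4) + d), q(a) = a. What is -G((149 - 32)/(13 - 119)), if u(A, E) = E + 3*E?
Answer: -22805947/17741644 ≈ -1.2854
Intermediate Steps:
u(A, E) = 4*E
I(d, t) = 1/(16 + d) (I(d, t) = 1/(4*4 + d) = 1/(16 + d))
G(c) = c**2 + 1/(16 + c) (G(c) = c*c + 1/(16 + c) = c**2 + 1/(16 + c))
-G((149 - 32)/(13 - 119)) = -(1 + ((149 - 32)/(13 - 119))**2*(16 + (149 - 32)/(13 - 119)))/(16 + (149 - 32)/(13 - 119)) = -(1 + (117/(-106))**2*(16 + 117/(-106)))/(16 + 117/(-106)) = -(1 + (117*(-1/106))**2*(16 + 117*(-1/106)))/(16 + 117*(-1/106)) = -(1 + (-117/106)**2*(16 - 117/106))/(16 - 117/106) = -(1 + (13689/11236)*(1579/106))/1579/106 = -106*(1 + 21614931/1191016)/1579 = -106*22805947/(1579*1191016) = -1*22805947/17741644 = -22805947/17741644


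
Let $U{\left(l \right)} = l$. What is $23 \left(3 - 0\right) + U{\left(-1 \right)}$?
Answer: $68$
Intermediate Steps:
$23 \left(3 - 0\right) + U{\left(-1 \right)} = 23 \left(3 - 0\right) - 1 = 23 \left(3 + 0\right) - 1 = 23 \cdot 3 - 1 = 69 - 1 = 68$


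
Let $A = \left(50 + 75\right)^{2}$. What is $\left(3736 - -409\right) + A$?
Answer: $19770$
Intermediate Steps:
$A = 15625$ ($A = 125^{2} = 15625$)
$\left(3736 - -409\right) + A = \left(3736 - -409\right) + 15625 = \left(3736 + 409\right) + 15625 = 4145 + 15625 = 19770$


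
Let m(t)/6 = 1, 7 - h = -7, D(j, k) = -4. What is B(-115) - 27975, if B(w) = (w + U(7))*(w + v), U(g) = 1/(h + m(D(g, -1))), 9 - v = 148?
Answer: 12223/10 ≈ 1222.3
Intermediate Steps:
v = -139 (v = 9 - 1*148 = 9 - 148 = -139)
h = 14 (h = 7 - 1*(-7) = 7 + 7 = 14)
m(t) = 6 (m(t) = 6*1 = 6)
U(g) = 1/20 (U(g) = 1/(14 + 6) = 1/20)
B(w) = (-139 + w)*(1/20 + w) (B(w) = (w + 1/20)*(w - 139) = (1/20 + w)*(-139 + w) = (-139 + w)*(1/20 + w))
B(-115) - 27975 = (-139/20 + (-115)² - 2779/20*(-115)) - 27975 = (-139/20 + 13225 + 63917/4) - 27975 = 291973/10 - 27975 = 12223/10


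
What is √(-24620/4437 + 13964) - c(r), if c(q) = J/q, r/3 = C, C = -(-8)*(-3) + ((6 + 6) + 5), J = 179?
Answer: 179/21 + 28*√38945521/1479 ≈ 126.67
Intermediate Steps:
C = -7 (C = -4*6 + (12 + 5) = -24 + 17 = -7)
r = -21 (r = 3*(-7) = -21)
c(q) = 179/q
√(-24620/4437 + 13964) - c(r) = √(-24620/4437 + 13964) - 179/(-21) = √(-24620*1/4437 + 13964) - 179*(-1)/21 = √(-24620/4437 + 13964) - 1*(-179/21) = √(61933648/4437) + 179/21 = 28*√38945521/1479 + 179/21 = 179/21 + 28*√38945521/1479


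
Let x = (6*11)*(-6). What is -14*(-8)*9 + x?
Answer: 612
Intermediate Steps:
x = -396 (x = 66*(-6) = -396)
-14*(-8)*9 + x = -14*(-8)*9 - 396 = 112*9 - 396 = 1008 - 396 = 612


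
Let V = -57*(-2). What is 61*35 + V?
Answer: 2249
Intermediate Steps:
V = 114
61*35 + V = 61*35 + 114 = 2135 + 114 = 2249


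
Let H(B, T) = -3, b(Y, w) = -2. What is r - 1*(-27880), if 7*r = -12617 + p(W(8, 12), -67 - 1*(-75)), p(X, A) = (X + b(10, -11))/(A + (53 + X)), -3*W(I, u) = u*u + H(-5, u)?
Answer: 365079/14 ≈ 26077.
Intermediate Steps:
W(I, u) = 1 - u²/3 (W(I, u) = -(u*u - 3)/3 = -(u² - 3)/3 = -(-3 + u²)/3 = 1 - u²/3)
p(X, A) = (-2 + X)/(53 + A + X) (p(X, A) = (X - 2)/(A + (53 + X)) = (-2 + X)/(53 + A + X))
r = -25241/14 (r = (-12617 + (-2 + (1 - ⅓*12²))/(53 + (-67 - 1*(-75)) + (1 - ⅓*12²)))/7 = (-12617 + (-2 + (1 - ⅓*144))/(53 + (-67 + 75) + (1 - ⅓*144)))/7 = (-12617 + (-2 + (1 - 48))/(53 + 8 + (1 - 48)))/7 = (-12617 + (-2 - 47)/(53 + 8 - 47))/7 = (-12617 - 49/14)/7 = (-12617 + (1/14)*(-49))/7 = (-12617 - 7/2)/7 = (⅐)*(-25241/2) = -25241/14 ≈ -1802.9)
r - 1*(-27880) = -25241/14 - 1*(-27880) = -25241/14 + 27880 = 365079/14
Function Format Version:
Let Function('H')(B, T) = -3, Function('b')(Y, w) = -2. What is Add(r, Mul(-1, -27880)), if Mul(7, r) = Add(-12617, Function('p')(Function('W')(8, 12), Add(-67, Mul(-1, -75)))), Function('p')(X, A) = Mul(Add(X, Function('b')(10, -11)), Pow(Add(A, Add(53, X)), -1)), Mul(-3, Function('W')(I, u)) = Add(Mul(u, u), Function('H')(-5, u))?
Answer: Rational(365079, 14) ≈ 26077.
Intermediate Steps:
Function('W')(I, u) = Add(1, Mul(Rational(-1, 3), Pow(u, 2))) (Function('W')(I, u) = Mul(Rational(-1, 3), Add(Mul(u, u), -3)) = Mul(Rational(-1, 3), Add(Pow(u, 2), -3)) = Mul(Rational(-1, 3), Add(-3, Pow(u, 2))) = Add(1, Mul(Rational(-1, 3), Pow(u, 2))))
Function('p')(X, A) = Mul(Pow(Add(53, A, X), -1), Add(-2, X)) (Function('p')(X, A) = Mul(Add(X, -2), Pow(Add(A, Add(53, X)), -1)) = Mul(Add(-2, X), Pow(Add(53, A, X), -1)) = Mul(Pow(Add(53, A, X), -1), Add(-2, X)))
r = Rational(-25241, 14) (r = Mul(Rational(1, 7), Add(-12617, Mul(Pow(Add(53, Add(-67, Mul(-1, -75)), Add(1, Mul(Rational(-1, 3), Pow(12, 2)))), -1), Add(-2, Add(1, Mul(Rational(-1, 3), Pow(12, 2))))))) = Mul(Rational(1, 7), Add(-12617, Mul(Pow(Add(53, Add(-67, 75), Add(1, Mul(Rational(-1, 3), 144))), -1), Add(-2, Add(1, Mul(Rational(-1, 3), 144)))))) = Mul(Rational(1, 7), Add(-12617, Mul(Pow(Add(53, 8, Add(1, -48)), -1), Add(-2, Add(1, -48))))) = Mul(Rational(1, 7), Add(-12617, Mul(Pow(Add(53, 8, -47), -1), Add(-2, -47)))) = Mul(Rational(1, 7), Add(-12617, Mul(Pow(14, -1), -49))) = Mul(Rational(1, 7), Add(-12617, Mul(Rational(1, 14), -49))) = Mul(Rational(1, 7), Add(-12617, Rational(-7, 2))) = Mul(Rational(1, 7), Rational(-25241, 2)) = Rational(-25241, 14) ≈ -1802.9)
Add(r, Mul(-1, -27880)) = Add(Rational(-25241, 14), Mul(-1, -27880)) = Add(Rational(-25241, 14), 27880) = Rational(365079, 14)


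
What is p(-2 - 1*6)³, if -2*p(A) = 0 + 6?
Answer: -27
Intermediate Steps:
p(A) = -3 (p(A) = -(0 + 6)/2 = -½*6 = -3)
p(-2 - 1*6)³ = (-3)³ = -27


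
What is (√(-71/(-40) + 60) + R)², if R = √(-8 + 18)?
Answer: 2871/40 + √2471 ≈ 121.48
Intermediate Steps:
R = √10 ≈ 3.1623
(√(-71/(-40) + 60) + R)² = (√(-71/(-40) + 60) + √10)² = (√(-71*(-1/40) + 60) + √10)² = (√(71/40 + 60) + √10)² = (√(2471/40) + √10)² = (√24710/20 + √10)² = (√10 + √24710/20)²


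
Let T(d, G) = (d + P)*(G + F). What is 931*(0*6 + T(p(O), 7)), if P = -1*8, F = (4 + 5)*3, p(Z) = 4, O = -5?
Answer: -126616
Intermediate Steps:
F = 27 (F = 9*3 = 27)
P = -8
T(d, G) = (-8 + d)*(27 + G) (T(d, G) = (d - 8)*(G + 27) = (-8 + d)*(27 + G))
931*(0*6 + T(p(O), 7)) = 931*(0*6 + (-216 - 8*7 + 27*4 + 7*4)) = 931*(0 + (-216 - 56 + 108 + 28)) = 931*(0 - 136) = 931*(-136) = -126616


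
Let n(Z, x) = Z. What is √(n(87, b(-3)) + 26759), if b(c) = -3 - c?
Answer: √26846 ≈ 163.85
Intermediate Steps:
√(n(87, b(-3)) + 26759) = √(87 + 26759) = √26846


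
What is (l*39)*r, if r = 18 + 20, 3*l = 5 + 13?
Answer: 8892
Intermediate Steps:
l = 6 (l = (5 + 13)/3 = (⅓)*18 = 6)
r = 38
(l*39)*r = (6*39)*38 = 234*38 = 8892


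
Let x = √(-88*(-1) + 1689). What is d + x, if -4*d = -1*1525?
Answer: 1525/4 + √1777 ≈ 423.40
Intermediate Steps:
x = √1777 (x = √(88 + 1689) = √1777 ≈ 42.154)
d = 1525/4 (d = -(-1)*1525/4 = -¼*(-1525) = 1525/4 ≈ 381.25)
d + x = 1525/4 + √1777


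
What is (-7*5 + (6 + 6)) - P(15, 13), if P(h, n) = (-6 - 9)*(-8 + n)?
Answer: 52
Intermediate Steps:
P(h, n) = 120 - 15*n (P(h, n) = -15*(-8 + n) = 120 - 15*n)
(-7*5 + (6 + 6)) - P(15, 13) = (-7*5 + (6 + 6)) - (120 - 15*13) = (-35 + 12) - (120 - 195) = -23 - 1*(-75) = -23 + 75 = 52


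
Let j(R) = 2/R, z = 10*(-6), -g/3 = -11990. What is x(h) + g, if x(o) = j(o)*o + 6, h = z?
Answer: 35978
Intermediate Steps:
g = 35970 (g = -3*(-11990) = 35970)
z = -60
h = -60
x(o) = 8 (x(o) = (2/o)*o + 6 = 2 + 6 = 8)
x(h) + g = 8 + 35970 = 35978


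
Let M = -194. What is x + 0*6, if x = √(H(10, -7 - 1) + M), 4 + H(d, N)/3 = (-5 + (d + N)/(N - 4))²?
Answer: I*√4533/6 ≈ 11.221*I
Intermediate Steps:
H(d, N) = -12 + 3*(-5 + (N + d)/(-4 + N))² (H(d, N) = -12 + 3*(-5 + (d + N)/(N - 4))² = -12 + 3*(-5 + (N + d)/(-4 + N))²)
x = I*√4533/6 (x = √((-12 + 3*(20 + 10 - 4*(-7 - 1))²/(-4 + (-7 - 1))²) - 194) = √((-12 + 3*(20 + 10 - 4*(-8))²/(-4 - 8)²) - 194) = √((-12 + 3*(20 + 10 + 32)²/(-12)²) - 194) = √((-12 + 3*(1/144)*62²) - 194) = √((-12 + 3*(1/144)*3844) - 194) = √((-12 + 961/12) - 194) = √(817/12 - 194) = √(-1511/12) = I*√4533/6 ≈ 11.221*I)
x + 0*6 = I*√4533/6 + 0*6 = I*√4533/6 + 0 = I*√4533/6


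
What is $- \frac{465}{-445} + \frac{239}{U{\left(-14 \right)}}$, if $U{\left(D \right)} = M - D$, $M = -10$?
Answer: $\frac{21643}{356} \approx 60.795$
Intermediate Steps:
$U{\left(D \right)} = -10 - D$
$- \frac{465}{-445} + \frac{239}{U{\left(-14 \right)}} = - \frac{465}{-445} + \frac{239}{-10 - -14} = \left(-465\right) \left(- \frac{1}{445}\right) + \frac{239}{-10 + 14} = \frac{93}{89} + \frac{239}{4} = \frac{21643}{356}$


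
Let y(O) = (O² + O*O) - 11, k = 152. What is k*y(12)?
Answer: 42104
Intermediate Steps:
y(O) = -11 + 2*O² (y(O) = (O² + O²) - 11 = 2*O² - 11 = -11 + 2*O²)
k*y(12) = 152*(-11 + 2*12²) = 152*(-11 + 2*144) = 152*(-11 + 288) = 152*277 = 42104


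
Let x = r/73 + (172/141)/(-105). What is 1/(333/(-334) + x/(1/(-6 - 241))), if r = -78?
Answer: 360975510/95943815563 ≈ 0.0037624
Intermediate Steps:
x = -1167346/1080765 (x = -78/73 + (172/141)/(-105) = -78*1/73 + (172*(1/141))*(-1/105) = -78/73 + (172/141)*(-1/105) = -78/73 - 172/14805 = -1167346/1080765 ≈ -1.0801)
1/(333/(-334) + x/(1/(-6 - 241))) = 1/(333/(-334) - 1167346/(1080765*(1/(-6 - 241)))) = 1/(333*(-1/334) - 1167346/(1080765*(1/(-247)))) = 1/(-333/334 - 1167346/(1080765*(-1/247))) = 1/(-333/334 - 1167346/1080765*(-247)) = 1/(-333/334 + 288334462/1080765) = 1/(95943815563/360975510) = 360975510/95943815563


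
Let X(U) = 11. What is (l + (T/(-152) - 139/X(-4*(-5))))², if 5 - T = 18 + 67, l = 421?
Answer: 7303069764/43681 ≈ 1.6719e+5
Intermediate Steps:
T = -80 (T = 5 - (18 + 67) = 5 - 1*85 = 5 - 85 = -80)
(l + (T/(-152) - 139/X(-4*(-5))))² = (421 + (-80/(-152) - 139/11))² = (421 + (-80*(-1/152) - 139*1/11))² = (421 + (10/19 - 139/11))² = (421 - 2531/209)² = (85458/209)² = 7303069764/43681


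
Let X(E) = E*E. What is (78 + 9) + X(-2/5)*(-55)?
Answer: 391/5 ≈ 78.200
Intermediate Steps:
X(E) = E²
(78 + 9) + X(-2/5)*(-55) = (78 + 9) + (-2/5)²*(-55) = 87 + (-2*⅕)²*(-55) = 87 + (-⅖)²*(-55) = 87 + (4/25)*(-55) = 87 - 44/5 = 391/5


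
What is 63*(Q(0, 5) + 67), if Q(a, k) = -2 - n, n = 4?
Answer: 3843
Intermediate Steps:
Q(a, k) = -6 (Q(a, k) = -2 - 1*4 = -2 - 4 = -6)
63*(Q(0, 5) + 67) = 63*(-6 + 67) = 63*61 = 3843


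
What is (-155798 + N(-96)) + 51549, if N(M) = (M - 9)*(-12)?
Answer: -102989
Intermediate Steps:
N(M) = 108 - 12*M (N(M) = (-9 + M)*(-12) = 108 - 12*M)
(-155798 + N(-96)) + 51549 = (-155798 + (108 - 12*(-96))) + 51549 = (-155798 + (108 + 1152)) + 51549 = (-155798 + 1260) + 51549 = -154538 + 51549 = -102989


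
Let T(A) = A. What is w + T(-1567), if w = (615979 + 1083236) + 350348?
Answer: 2047996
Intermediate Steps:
w = 2049563 (w = 1699215 + 350348 = 2049563)
w + T(-1567) = 2049563 - 1567 = 2047996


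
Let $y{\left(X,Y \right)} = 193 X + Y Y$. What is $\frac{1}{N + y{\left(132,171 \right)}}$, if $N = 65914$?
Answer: $\frac{1}{120631} \approx 8.2897 \cdot 10^{-6}$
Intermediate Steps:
$y{\left(X,Y \right)} = Y^{2} + 193 X$ ($y{\left(X,Y \right)} = 193 X + Y^{2} = Y^{2} + 193 X$)
$\frac{1}{N + y{\left(132,171 \right)}} = \frac{1}{65914 + \left(171^{2} + 193 \cdot 132\right)} = \frac{1}{65914 + \left(29241 + 25476\right)} = \frac{1}{65914 + 54717} = \frac{1}{120631}$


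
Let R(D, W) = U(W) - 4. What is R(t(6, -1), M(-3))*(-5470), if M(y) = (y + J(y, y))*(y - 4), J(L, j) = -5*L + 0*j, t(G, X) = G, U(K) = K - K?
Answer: 21880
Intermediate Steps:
U(K) = 0
J(L, j) = -5*L (J(L, j) = -5*L + 0 = -5*L)
M(y) = -4*y*(-4 + y) (M(y) = (y - 5*y)*(y - 4) = (-4*y)*(-4 + y) = -4*y*(-4 + y))
R(D, W) = -4 (R(D, W) = 0 - 4 = -4)
R(t(6, -1), M(-3))*(-5470) = -4*(-5470) = 21880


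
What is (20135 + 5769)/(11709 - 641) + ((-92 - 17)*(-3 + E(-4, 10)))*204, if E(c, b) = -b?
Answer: 799857632/2767 ≈ 2.8907e+5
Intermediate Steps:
(20135 + 5769)/(11709 - 641) + ((-92 - 17)*(-3 + E(-4, 10)))*204 = (20135 + 5769)/(11709 - 641) + ((-92 - 17)*(-3 - 1*10))*204 = 25904/11068 - 109*(-3 - 10)*204 = 25904*(1/11068) - 109*(-13)*204 = 6476/2767 + 1417*204 = 6476/2767 + 289068 = 799857632/2767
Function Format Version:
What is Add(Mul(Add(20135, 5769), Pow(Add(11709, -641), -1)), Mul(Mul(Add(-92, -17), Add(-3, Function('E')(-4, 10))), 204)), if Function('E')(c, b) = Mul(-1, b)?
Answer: Rational(799857632, 2767) ≈ 2.8907e+5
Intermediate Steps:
Add(Mul(Add(20135, 5769), Pow(Add(11709, -641), -1)), Mul(Mul(Add(-92, -17), Add(-3, Function('E')(-4, 10))), 204)) = Add(Mul(Add(20135, 5769), Pow(Add(11709, -641), -1)), Mul(Mul(Add(-92, -17), Add(-3, Mul(-1, 10))), 204)) = Add(Mul(25904, Pow(11068, -1)), Mul(Mul(-109, Add(-3, -10)), 204)) = Add(Mul(25904, Rational(1, 11068)), Mul(Mul(-109, -13), 204)) = Add(Rational(6476, 2767), Mul(1417, 204)) = Add(Rational(6476, 2767), 289068) = Rational(799857632, 2767)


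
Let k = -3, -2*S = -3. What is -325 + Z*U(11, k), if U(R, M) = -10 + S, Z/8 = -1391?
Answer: 94263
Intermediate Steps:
S = 3/2 (S = -½*(-3) = 3/2 ≈ 1.5000)
Z = -11128 (Z = 8*(-1391) = -11128)
U(R, M) = -17/2 (U(R, M) = -10 + 3/2 = -17/2)
-325 + Z*U(11, k) = -325 - 11128*(-17/2) = -325 + 94588 = 94263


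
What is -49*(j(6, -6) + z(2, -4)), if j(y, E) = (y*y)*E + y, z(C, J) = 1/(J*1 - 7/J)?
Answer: 92806/9 ≈ 10312.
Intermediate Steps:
z(C, J) = 1/(J - 7/J)
j(y, E) = y + E*y² (j(y, E) = y²*E + y = E*y² + y = y + E*y²)
-49*(j(6, -6) + z(2, -4)) = -49*(6*(1 - 6*6) - 4/(-7 + (-4)²)) = -49*(6*(1 - 36) - 4/(-7 + 16)) = -49*(6*(-35) - 4/9) = -49*(-210 - 4*⅑) = -49*(-210 - 4/9) = -49*(-1894/9) = 92806/9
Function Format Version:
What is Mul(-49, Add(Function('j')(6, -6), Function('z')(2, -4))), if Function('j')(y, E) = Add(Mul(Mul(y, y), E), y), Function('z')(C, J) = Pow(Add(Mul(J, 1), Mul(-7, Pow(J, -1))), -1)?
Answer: Rational(92806, 9) ≈ 10312.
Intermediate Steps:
Function('z')(C, J) = Pow(Add(J, Mul(-7, Pow(J, -1))), -1)
Function('j')(y, E) = Add(y, Mul(E, Pow(y, 2))) (Function('j')(y, E) = Add(Mul(Pow(y, 2), E), y) = Add(Mul(E, Pow(y, 2)), y) = Add(y, Mul(E, Pow(y, 2))))
Mul(-49, Add(Function('j')(6, -6), Function('z')(2, -4))) = Mul(-49, Add(Mul(6, Add(1, Mul(-6, 6))), Mul(-4, Pow(Add(-7, Pow(-4, 2)), -1)))) = Mul(-49, Add(Mul(6, Add(1, -36)), Mul(-4, Pow(Add(-7, 16), -1)))) = Mul(-49, Add(Mul(6, -35), Mul(-4, Pow(9, -1)))) = Mul(-49, Add(-210, Mul(-4, Rational(1, 9)))) = Mul(-49, Add(-210, Rational(-4, 9))) = Mul(-49, Rational(-1894, 9)) = Rational(92806, 9)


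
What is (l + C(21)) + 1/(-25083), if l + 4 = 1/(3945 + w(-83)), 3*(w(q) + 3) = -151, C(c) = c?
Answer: 4978411999/292844025 ≈ 17.000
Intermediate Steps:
w(q) = -160/3 (w(q) = -3 + (⅓)*(-151) = -3 - 151/3 = -160/3)
l = -46697/11675 (l = -4 + 1/(3945 - 160/3) = -4 + 1/(11675/3) = -4 + 3/11675 = -46697/11675 ≈ -3.9997)
(l + C(21)) + 1/(-25083) = (-46697/11675 + 21) + 1/(-25083) = 198478/11675 - 1/25083 = 4978411999/292844025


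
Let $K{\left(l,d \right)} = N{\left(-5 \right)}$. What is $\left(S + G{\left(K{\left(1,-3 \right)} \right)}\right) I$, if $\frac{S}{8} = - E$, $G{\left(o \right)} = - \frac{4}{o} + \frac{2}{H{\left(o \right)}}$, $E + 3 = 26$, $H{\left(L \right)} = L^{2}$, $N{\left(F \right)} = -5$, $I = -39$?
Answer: $\frac{178542}{25} \approx 7141.7$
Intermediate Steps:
$K{\left(l,d \right)} = -5$
$E = 23$ ($E = -3 + 26 = 23$)
$G{\left(o \right)} = - \frac{4}{o} + \frac{2}{o^{2}}$
$S = -184$ ($S = 8 \left(\left(-1\right) 23\right) = 8 \left(-23\right) = -184$)
$\left(S + G{\left(K{\left(1,-3 \right)} \right)}\right) I = \left(-184 + \frac{2 \left(1 - -10\right)}{25}\right) \left(-39\right) = \left(-184 + 2 \cdot \frac{1}{25} \left(1 + 10\right)\right) \left(-39\right) = \left(-184 + 2 \cdot \frac{1}{25} \cdot 11\right) \left(-39\right) = \left(-184 + \frac{22}{25}\right) \left(-39\right) = \left(- \frac{4578}{25}\right) \left(-39\right) = \frac{178542}{25}$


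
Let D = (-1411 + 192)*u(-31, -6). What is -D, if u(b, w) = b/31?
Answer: -1219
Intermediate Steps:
u(b, w) = b/31 (u(b, w) = b*(1/31) = b/31)
D = 1219 (D = (-1411 + 192)*((1/31)*(-31)) = -1219*(-1) = 1219)
-D = -1*1219 = -1219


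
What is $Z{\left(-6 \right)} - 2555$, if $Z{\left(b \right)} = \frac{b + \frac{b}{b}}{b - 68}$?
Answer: $- \frac{189065}{74} \approx -2554.9$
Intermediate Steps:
$Z{\left(b \right)} = \frac{1 + b}{-68 + b}$ ($Z{\left(b \right)} = \frac{b + 1}{-68 + b} = \frac{1 + b}{-68 + b}$)
$Z{\left(-6 \right)} - 2555 = \frac{1 - 6}{-68 - 6} - 2555 = \frac{1}{-74} \left(-5\right) - 2555 = \left(- \frac{1}{74}\right) \left(-5\right) - 2555 = \frac{5}{74} - 2555 = - \frac{189065}{74}$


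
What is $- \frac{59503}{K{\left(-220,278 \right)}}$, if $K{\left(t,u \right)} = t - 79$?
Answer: $\frac{59503}{299} \approx 199.01$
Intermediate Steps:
$K{\left(t,u \right)} = -79 + t$
$- \frac{59503}{K{\left(-220,278 \right)}} = - \frac{59503}{-79 - 220} = - \frac{59503}{-299} = \left(-59503\right) \left(- \frac{1}{299}\right) = \frac{59503}{299}$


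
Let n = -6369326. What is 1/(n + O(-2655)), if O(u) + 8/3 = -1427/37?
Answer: -111/706999763 ≈ -1.5700e-7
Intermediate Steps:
O(u) = -4577/111 (O(u) = -8/3 - 1427/37 = -4577/111)
1/(n + O(-2655)) = 1/(-6369326 - 4577/111) = 1/(-706999763/111) = -111/706999763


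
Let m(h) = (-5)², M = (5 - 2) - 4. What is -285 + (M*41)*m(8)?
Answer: -1310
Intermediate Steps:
M = -1 (M = 3 - 4 = -1)
m(h) = 25
-285 + (M*41)*m(8) = -285 - 1*41*25 = -285 - 41*25 = -285 - 1025 = -1310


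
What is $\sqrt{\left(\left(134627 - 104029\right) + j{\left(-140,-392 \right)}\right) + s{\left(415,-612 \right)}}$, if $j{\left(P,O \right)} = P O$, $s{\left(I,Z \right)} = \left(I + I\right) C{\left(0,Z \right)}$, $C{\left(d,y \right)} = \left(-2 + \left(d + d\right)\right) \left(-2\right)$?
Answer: $\sqrt{88798} \approx 297.99$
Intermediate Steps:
$C{\left(d,y \right)} = 4 - 4 d$ ($C{\left(d,y \right)} = \left(-2 + 2 d\right) \left(-2\right) = 4 - 4 d$)
$s{\left(I,Z \right)} = 8 I$ ($s{\left(I,Z \right)} = \left(I + I\right) \left(4 - 0\right) = 2 I \left(4 + 0\right) = 2 I 4 = 8 I$)
$j{\left(P,O \right)} = O P$
$\sqrt{\left(\left(134627 - 104029\right) + j{\left(-140,-392 \right)}\right) + s{\left(415,-612 \right)}} = \sqrt{\left(\left(134627 - 104029\right) - -54880\right) + 8 \cdot 415} = \sqrt{\left(30598 + 54880\right) + 3320} = \sqrt{85478 + 3320} = \sqrt{88798}$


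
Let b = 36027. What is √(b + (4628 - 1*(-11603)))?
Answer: √52258 ≈ 228.60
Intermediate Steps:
√(b + (4628 - 1*(-11603))) = √(36027 + (4628 - 1*(-11603))) = √(36027 + (4628 + 11603)) = √(36027 + 16231) = √52258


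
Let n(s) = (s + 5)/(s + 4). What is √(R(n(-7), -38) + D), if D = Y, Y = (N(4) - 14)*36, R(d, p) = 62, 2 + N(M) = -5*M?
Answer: I*√1234 ≈ 35.128*I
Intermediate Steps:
n(s) = (5 + s)/(4 + s)
N(M) = -2 - 5*M
Y = -1296 (Y = ((-2 - 5*4) - 14)*36 = ((-2 - 20) - 14)*36 = (-22 - 14)*36 = -36*36 = -1296)
D = -1296
√(R(n(-7), -38) + D) = √(62 - 1296) = √(-1234) = I*√1234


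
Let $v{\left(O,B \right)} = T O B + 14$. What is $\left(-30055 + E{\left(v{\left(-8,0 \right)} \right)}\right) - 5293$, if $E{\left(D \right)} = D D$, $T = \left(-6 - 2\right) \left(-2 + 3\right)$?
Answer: $-35152$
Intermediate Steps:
$T = -8$ ($T = \left(-8\right) 1 = -8$)
$v{\left(O,B \right)} = 14 - 8 B O$ ($v{\left(O,B \right)} = - 8 O B + 14 = - 8 B O + 14 = 14 - 8 B O$)
$E{\left(D \right)} = D^{2}$
$\left(-30055 + E{\left(v{\left(-8,0 \right)} \right)}\right) - 5293 = \left(-30055 + \left(14 - 0 \left(-8\right)\right)^{2}\right) - 5293 = \left(-30055 + \left(14 + 0\right)^{2}\right) - 5293 = \left(-30055 + 14^{2}\right) - 5293 = \left(-30055 + 196\right) - 5293 = -29859 - 5293 = -35152$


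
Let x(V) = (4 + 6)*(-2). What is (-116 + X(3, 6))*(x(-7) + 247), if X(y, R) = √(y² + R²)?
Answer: -26332 + 681*√5 ≈ -24809.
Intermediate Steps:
x(V) = -20 (x(V) = 10*(-2) = -20)
X(y, R) = √(R² + y²)
(-116 + X(3, 6))*(x(-7) + 247) = (-116 + √(6² + 3²))*(-20 + 247) = (-116 + √(36 + 9))*227 = (-116 + √45)*227 = (-116 + 3*√5)*227 = -26332 + 681*√5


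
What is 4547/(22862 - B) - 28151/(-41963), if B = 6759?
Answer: 644121314/675730189 ≈ 0.95322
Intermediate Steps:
4547/(22862 - B) - 28151/(-41963) = 4547/(22862 - 1*6759) - 28151/(-41963) = 4547/(22862 - 6759) - 28151*(-1/41963) = 4547/16103 + 28151/41963 = 644121314/675730189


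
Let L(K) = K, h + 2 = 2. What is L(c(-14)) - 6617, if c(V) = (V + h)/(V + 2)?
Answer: -39695/6 ≈ -6615.8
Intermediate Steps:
h = 0 (h = -2 + 2 = 0)
c(V) = V/(2 + V) (c(V) = (V + 0)/(V + 2) = V/(2 + V))
L(c(-14)) - 6617 = -14/(2 - 14) - 6617 = -14/(-12) - 6617 = -14*(-1/12) - 6617 = 7/6 - 6617 = -39695/6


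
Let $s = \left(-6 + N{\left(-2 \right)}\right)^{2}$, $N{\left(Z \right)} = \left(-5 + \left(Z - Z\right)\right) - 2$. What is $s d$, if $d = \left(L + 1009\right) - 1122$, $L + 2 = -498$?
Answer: $-103597$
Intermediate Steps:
$L = -500$ ($L = -2 - 498 = -500$)
$N{\left(Z \right)} = -7$ ($N{\left(Z \right)} = \left(-5 + 0\right) - 2 = -5 - 2 = -7$)
$s = 169$ ($s = \left(-6 - 7\right)^{2} = \left(-13\right)^{2} = 169$)
$d = -613$ ($d = \left(-500 + 1009\right) - 1122 = 509 - 1122 = -613$)
$s d = 169 \left(-613\right) = -103597$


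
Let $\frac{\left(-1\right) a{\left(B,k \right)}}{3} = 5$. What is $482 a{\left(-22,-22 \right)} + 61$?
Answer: $-7169$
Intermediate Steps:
$a{\left(B,k \right)} = -15$ ($a{\left(B,k \right)} = \left(-3\right) 5 = -15$)
$482 a{\left(-22,-22 \right)} + 61 = 482 \left(-15\right) + 61 = -7230 + 61 = -7169$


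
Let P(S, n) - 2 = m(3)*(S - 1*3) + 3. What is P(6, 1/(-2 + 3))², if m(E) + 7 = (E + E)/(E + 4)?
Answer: 8836/49 ≈ 180.33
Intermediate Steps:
m(E) = -7 + 2*E/(4 + E) (m(E) = -7 + (E + E)/(E + 4) = -7 + (2*E)/(4 + E) = -7 + 2*E/(4 + E))
P(S, n) = 164/7 - 43*S/7 (P(S, n) = 2 + (((-28 - 5*3)/(4 + 3))*(S - 1*3) + 3) = 2 + (((-28 - 15)/7)*(S - 3) + 3) = 2 + (((⅐)*(-43))*(-3 + S) + 3) = 2 + (-43*(-3 + S)/7 + 3) = 2 + ((129/7 - 43*S/7) + 3) = 2 + (150/7 - 43*S/7) = 164/7 - 43*S/7)
P(6, 1/(-2 + 3))² = (164/7 - 43/7*6)² = (164/7 - 258/7)² = (-94/7)² = 8836/49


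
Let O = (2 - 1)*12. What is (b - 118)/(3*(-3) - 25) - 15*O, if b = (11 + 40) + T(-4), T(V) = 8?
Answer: -6061/34 ≈ -178.26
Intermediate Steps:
O = 12 (O = 1*12 = 12)
b = 59 (b = (11 + 40) + 8 = 51 + 8 = 59)
(b - 118)/(3*(-3) - 25) - 15*O = (59 - 118)/(3*(-3) - 25) - 15*12 = -59/(-9 - 25) - 180 = -59/(-34) - 180 = -59*(-1/34) - 180 = 59/34 - 180 = -6061/34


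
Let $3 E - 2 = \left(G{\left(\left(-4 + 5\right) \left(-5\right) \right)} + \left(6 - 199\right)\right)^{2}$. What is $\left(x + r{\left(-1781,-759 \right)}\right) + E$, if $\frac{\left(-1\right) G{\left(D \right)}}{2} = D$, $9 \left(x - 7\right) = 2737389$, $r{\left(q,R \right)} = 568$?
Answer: $315893$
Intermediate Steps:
$x = \frac{912484}{3}$ ($x = 7 + \frac{1}{9} \cdot 2737389 = 7 + \frac{912463}{3} = \frac{912484}{3} \approx 3.0416 \cdot 10^{5}$)
$G{\left(D \right)} = - 2 D$
$E = \frac{33491}{3}$ ($E = \frac{2}{3} + \frac{\left(- 2 \left(-4 + 5\right) \left(-5\right) + \left(6 - 199\right)\right)^{2}}{3} = \frac{2}{3} + \frac{\left(- 2 \cdot 1 \left(-5\right) + \left(6 - 199\right)\right)^{2}}{3} = \frac{2}{3} + \frac{\left(\left(-2\right) \left(-5\right) - 193\right)^{2}}{3} = \frac{2}{3} + \frac{\left(10 - 193\right)^{2}}{3} = \frac{2}{3} + \frac{\left(-183\right)^{2}}{3} = \frac{2}{3} + \frac{1}{3} \cdot 33489 = \frac{2}{3} + 11163 = \frac{33491}{3} \approx 11164.0$)
$\left(x + r{\left(-1781,-759 \right)}\right) + E = \left(\frac{912484}{3} + 568\right) + \frac{33491}{3} = \frac{914188}{3} + \frac{33491}{3} = 315893$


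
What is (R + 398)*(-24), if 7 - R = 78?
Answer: -7848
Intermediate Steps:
R = -71 (R = 7 - 1*78 = 7 - 78 = -71)
(R + 398)*(-24) = (-71 + 398)*(-24) = 327*(-24) = -7848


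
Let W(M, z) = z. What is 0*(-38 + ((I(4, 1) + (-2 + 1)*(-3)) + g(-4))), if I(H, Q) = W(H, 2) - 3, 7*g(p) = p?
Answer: 0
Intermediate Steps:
g(p) = p/7
I(H, Q) = -1 (I(H, Q) = 2 - 3 = -1)
0*(-38 + ((I(4, 1) + (-2 + 1)*(-3)) + g(-4))) = 0*(-38 + ((-1 + (-2 + 1)*(-3)) + (⅐)*(-4))) = 0*(-38 + ((-1 - 1*(-3)) - 4/7)) = 0*(-38 + ((-1 + 3) - 4/7)) = 0*(-38 + (2 - 4/7)) = 0*(-38 + 10/7) = 0*(-256/7) = 0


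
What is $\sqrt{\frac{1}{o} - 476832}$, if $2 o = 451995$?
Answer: $\frac{7 i \sqrt{1988092442007690}}{451995} \approx 690.53 i$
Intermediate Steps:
$o = \frac{451995}{2}$ ($o = \frac{1}{2} \cdot 451995 = \frac{451995}{2} \approx 2.26 \cdot 10^{5}$)
$\sqrt{\frac{1}{o} - 476832} = \sqrt{\frac{1}{\frac{451995}{2}} - 476832} = \sqrt{\frac{2}{451995} - 476832} = \sqrt{- \frac{215525679838}{451995}} = \frac{7 i \sqrt{1988092442007690}}{451995}$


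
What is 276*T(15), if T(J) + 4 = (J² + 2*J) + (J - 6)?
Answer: 71760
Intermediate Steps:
T(J) = -10 + J² + 3*J (T(J) = -4 + ((J² + 2*J) + (J - 6)) = -4 + ((J² + 2*J) + (-6 + J)) = -4 + (-6 + J² + 3*J) = -10 + J² + 3*J)
276*T(15) = 276*(-10 + 15² + 3*15) = 276*(-10 + 225 + 45) = 276*260 = 71760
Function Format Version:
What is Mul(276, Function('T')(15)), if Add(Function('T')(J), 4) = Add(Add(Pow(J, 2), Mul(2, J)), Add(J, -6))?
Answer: 71760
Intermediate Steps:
Function('T')(J) = Add(-10, Pow(J, 2), Mul(3, J)) (Function('T')(J) = Add(-4, Add(Add(Pow(J, 2), Mul(2, J)), Add(J, -6))) = Add(-4, Add(Add(Pow(J, 2), Mul(2, J)), Add(-6, J))) = Add(-4, Add(-6, Pow(J, 2), Mul(3, J))) = Add(-10, Pow(J, 2), Mul(3, J)))
Mul(276, Function('T')(15)) = Mul(276, Add(-10, Pow(15, 2), Mul(3, 15))) = Mul(276, Add(-10, 225, 45)) = Mul(276, 260) = 71760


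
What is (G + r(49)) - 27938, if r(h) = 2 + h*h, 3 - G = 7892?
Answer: -33424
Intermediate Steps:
G = -7889 (G = 3 - 1*7892 = 3 - 7892 = -7889)
r(h) = 2 + h²
(G + r(49)) - 27938 = (-7889 + (2 + 49²)) - 27938 = (-7889 + (2 + 2401)) - 27938 = (-7889 + 2403) - 27938 = -5486 - 27938 = -33424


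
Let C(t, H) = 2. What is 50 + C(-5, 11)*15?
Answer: 80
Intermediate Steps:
50 + C(-5, 11)*15 = 50 + 2*15 = 50 + 30 = 80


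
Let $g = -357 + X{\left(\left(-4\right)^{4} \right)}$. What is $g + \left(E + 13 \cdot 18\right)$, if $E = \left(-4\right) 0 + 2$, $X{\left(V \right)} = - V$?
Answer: $-377$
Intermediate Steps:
$g = -613$ ($g = -357 - \left(-4\right)^{4} = -357 - 256 = -613$)
$E = 2$ ($E = 0 + 2 = 2$)
$g + \left(E + 13 \cdot 18\right) = -613 + \left(2 + 13 \cdot 18\right) = -613 + \left(2 + 234\right) = -613 + 236 = -377$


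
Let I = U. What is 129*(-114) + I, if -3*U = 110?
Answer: -44228/3 ≈ -14743.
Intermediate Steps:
U = -110/3 (U = -⅓*110 = -110/3 ≈ -36.667)
I = -110/3 ≈ -36.667
129*(-114) + I = 129*(-114) - 110/3 = -14706 - 110/3 = -44228/3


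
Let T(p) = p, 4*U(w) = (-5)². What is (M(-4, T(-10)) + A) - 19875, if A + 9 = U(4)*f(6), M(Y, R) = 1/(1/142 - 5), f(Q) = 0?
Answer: -14097898/709 ≈ -19884.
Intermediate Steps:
U(w) = 25/4 (U(w) = (¼)*(-5)² = (¼)*25 = 25/4)
M(Y, R) = -142/709 (M(Y, R) = 1/(1*(1/142) - 5) = 1/(1/142 - 5) = 1/(-709/142) = -142/709)
A = -9 (A = -9 + (25/4)*0 = -9 + 0 = -9)
(M(-4, T(-10)) + A) - 19875 = (-142/709 - 9) - 19875 = -6523/709 - 19875 = -14097898/709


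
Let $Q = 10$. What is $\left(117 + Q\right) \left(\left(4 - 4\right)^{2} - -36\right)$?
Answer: $4572$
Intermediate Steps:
$\left(117 + Q\right) \left(\left(4 - 4\right)^{2} - -36\right) = \left(117 + 10\right) \left(\left(4 - 4\right)^{2} - -36\right) = 127 \left(0^{2} + 36\right) = 127 \left(0 + 36\right) = 127 \cdot 36 = 4572$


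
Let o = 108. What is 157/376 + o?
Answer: 40765/376 ≈ 108.42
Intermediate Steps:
157/376 + o = 157/376 + 108 = 40765/376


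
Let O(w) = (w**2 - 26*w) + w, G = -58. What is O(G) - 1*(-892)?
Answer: 5706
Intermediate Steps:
O(w) = w**2 - 25*w
O(G) - 1*(-892) = -58*(-25 - 58) - 1*(-892) = -58*(-83) + 892 = 4814 + 892 = 5706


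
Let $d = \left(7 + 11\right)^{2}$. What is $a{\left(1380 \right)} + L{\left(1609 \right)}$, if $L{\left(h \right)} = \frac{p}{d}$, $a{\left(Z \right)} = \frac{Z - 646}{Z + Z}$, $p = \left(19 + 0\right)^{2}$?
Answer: $\frac{12856}{9315} \approx 1.3801$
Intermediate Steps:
$p = 361$ ($p = 19^{2} = 361$)
$d = 324$ ($d = 18^{2} = 324$)
$a{\left(Z \right)} = \frac{-646 + Z}{2 Z}$
$L{\left(h \right)} = \frac{361}{324}$
$a{\left(1380 \right)} + L{\left(1609 \right)} = \frac{-646 + 1380}{2 \cdot 1380} + \frac{361}{324} = \frac{1}{2} \cdot \frac{1}{1380} \cdot 734 + \frac{361}{324} = \frac{367}{1380} + \frac{361}{324} = \frac{12856}{9315}$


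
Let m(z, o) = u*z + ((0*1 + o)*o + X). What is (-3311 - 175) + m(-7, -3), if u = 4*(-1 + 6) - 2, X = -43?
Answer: -3646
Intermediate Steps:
u = 18 (u = 4*5 - 2 = 20 - 2 = 18)
m(z, o) = -43 + o**2 + 18*z (m(z, o) = 18*z + ((0*1 + o)*o - 43) = 18*z + ((0 + o)*o - 43) = 18*z + (o*o - 43) = 18*z + (o**2 - 43) = 18*z + (-43 + o**2) = -43 + o**2 + 18*z)
(-3311 - 175) + m(-7, -3) = (-3311 - 175) + (-43 + (-3)**2 + 18*(-7)) = -3486 + (-43 + 9 - 126) = -3486 - 160 = -3646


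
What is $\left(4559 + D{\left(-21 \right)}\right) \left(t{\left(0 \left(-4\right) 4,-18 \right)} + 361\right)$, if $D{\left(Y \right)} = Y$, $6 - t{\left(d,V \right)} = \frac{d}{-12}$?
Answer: $1665446$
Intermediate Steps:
$t{\left(d,V \right)} = 6 + \frac{d}{12}$ ($t{\left(d,V \right)} = 6 - \frac{d}{-12} = 6 - d \left(- \frac{1}{12}\right) = 6 - - \frac{d}{12} = 6 + \frac{d}{12}$)
$\left(4559 + D{\left(-21 \right)}\right) \left(t{\left(0 \left(-4\right) 4,-18 \right)} + 361\right) = \left(4559 - 21\right) \left(\left(6 + \frac{0 \left(-4\right) 4}{12}\right) + 361\right) = 4538 \left(\left(6 + \frac{0 \cdot 4}{12}\right) + 361\right) = 4538 \left(\left(6 + \frac{1}{12} \cdot 0\right) + 361\right) = 4538 \left(\left(6 + 0\right) + 361\right) = 4538 \left(6 + 361\right) = 4538 \cdot 367 = 1665446$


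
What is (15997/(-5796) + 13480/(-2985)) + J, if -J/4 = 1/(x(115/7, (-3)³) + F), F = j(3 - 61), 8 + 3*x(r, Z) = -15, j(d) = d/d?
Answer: -38500163/5767020 ≈ -6.6759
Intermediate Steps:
j(d) = 1
x(r, Z) = -23/3 (x(r, Z) = -8/3 + (⅓)*(-15) = -8/3 - 5 = -23/3)
F = 1
J = ⅗ (J = -4/(-23/3 + 1) = -4/(-20/3) = -4*(-3/20) = ⅗ ≈ 0.60000)
(15997/(-5796) + 13480/(-2985)) + J = (15997/(-5796) + 13480/(-2985)) + ⅗ = (15997*(-1/5796) + 13480*(-1/2985)) + ⅗ = (-15997/5796 - 2696/597) + ⅗ = -8392075/1153404 + ⅗ = -38500163/5767020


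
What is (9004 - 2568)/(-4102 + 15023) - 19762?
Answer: -215814366/10921 ≈ -19761.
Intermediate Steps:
(9004 - 2568)/(-4102 + 15023) - 19762 = 6436/10921 - 19762 = -215814366/10921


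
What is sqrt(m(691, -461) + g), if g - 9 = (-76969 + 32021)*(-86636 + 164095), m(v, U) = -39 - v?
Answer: I*sqrt(3481627853) ≈ 59005.0*I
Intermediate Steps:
g = -3481627123 (g = 9 + (-76969 + 32021)*(-86636 + 164095) = 9 - 44948*77459 = 9 - 3481627132 = -3481627123)
sqrt(m(691, -461) + g) = sqrt((-39 - 1*691) - 3481627123) = sqrt((-39 - 691) - 3481627123) = sqrt(-730 - 3481627123) = sqrt(-3481627853) = I*sqrt(3481627853)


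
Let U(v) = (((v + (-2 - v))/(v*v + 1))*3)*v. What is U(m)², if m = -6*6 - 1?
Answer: 12321/469225 ≈ 0.026258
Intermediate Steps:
m = -37 (m = -1*36 - 1 = -36 - 1 = -37)
U(v) = -6*v/(1 + v²) (U(v) = (-2/(v² + 1)*3)*v = (-2/(1 + v²)*3)*v = (-6/(1 + v²))*v = -6*v/(1 + v²))
U(m)² = (-6*(-37)/(1 + (-37)²))² = (-6*(-37)/(1 + 1369))² = (-6*(-37)/1370)² = (-6*(-37)*1/1370)² = (111/685)² = 12321/469225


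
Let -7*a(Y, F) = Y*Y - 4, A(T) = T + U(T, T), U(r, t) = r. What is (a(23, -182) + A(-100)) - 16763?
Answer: -17038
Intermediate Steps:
A(T) = 2*T (A(T) = T + T = 2*T)
a(Y, F) = 4/7 - Y**2/7 (a(Y, F) = -(Y*Y - 4)/7 = -(Y**2 - 4)/7 = -(-4 + Y**2)/7 = 4/7 - Y**2/7)
(a(23, -182) + A(-100)) - 16763 = ((4/7 - 1/7*23**2) + 2*(-100)) - 16763 = ((4/7 - 1/7*529) - 200) - 16763 = ((4/7 - 529/7) - 200) - 16763 = (-75 - 200) - 16763 = -275 - 16763 = -17038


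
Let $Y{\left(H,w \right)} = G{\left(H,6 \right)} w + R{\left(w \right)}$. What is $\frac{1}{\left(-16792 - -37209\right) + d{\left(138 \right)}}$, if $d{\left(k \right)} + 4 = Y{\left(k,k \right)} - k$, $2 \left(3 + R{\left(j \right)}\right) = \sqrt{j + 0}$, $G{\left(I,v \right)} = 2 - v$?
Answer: $\frac{39440}{777756731} - \frac{\sqrt{138}}{777756731} \approx 5.0695 \cdot 10^{-5}$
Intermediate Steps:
$R{\left(j \right)} = -3 + \frac{\sqrt{j}}{2}$ ($R{\left(j \right)} = -3 + \frac{\sqrt{j + 0}}{2} = -3 + \frac{\sqrt{j}}{2}$)
$Y{\left(H,w \right)} = -3 + \frac{\sqrt{w}}{2} - 4 w$ ($Y{\left(H,w \right)} = \left(2 - 6\right) w + \left(-3 + \frac{\sqrt{w}}{2}\right) = - 4 w + \left(-3 + \frac{\sqrt{w}}{2}\right) = -3 + \frac{\sqrt{w}}{2} - 4 w$)
$d{\left(k \right)} = -7 + \frac{\sqrt{k}}{2} - 5 k$ ($d{\left(k \right)} = -4 - \left(3 + 5 k - \frac{\sqrt{k}}{2}\right) = -7 + \frac{\sqrt{k}}{2} - 5 k$)
$\frac{1}{\left(-16792 - -37209\right) + d{\left(138 \right)}} = \frac{1}{\left(-16792 - -37209\right) - \left(697 - \frac{\sqrt{138}}{2}\right)} = \frac{1}{\left(-16792 + 37209\right) - \left(697 - \frac{\sqrt{138}}{2}\right)} = \frac{1}{20417 - \left(697 - \frac{\sqrt{138}}{2}\right)} = \frac{1}{19720 + \frac{\sqrt{138}}{2}}$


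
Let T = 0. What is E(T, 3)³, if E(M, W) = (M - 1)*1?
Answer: -1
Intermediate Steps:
E(M, W) = -1 + M (E(M, W) = (-1 + M)*1 = -1 + M)
E(T, 3)³ = (-1 + 0)³ = (-1)³ = -1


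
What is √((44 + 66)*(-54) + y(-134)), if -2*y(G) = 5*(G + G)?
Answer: I*√5270 ≈ 72.595*I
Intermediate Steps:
y(G) = -5*G (y(G) = -5*(G + G)/2 = -5*2*G/2 = -5*G)
√((44 + 66)*(-54) + y(-134)) = √((44 + 66)*(-54) - 5*(-134)) = √(110*(-54) + 670) = √(-5940 + 670) = √(-5270) = I*√5270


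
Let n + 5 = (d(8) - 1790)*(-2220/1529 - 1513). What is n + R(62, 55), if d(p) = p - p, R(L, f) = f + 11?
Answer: 4145011899/1529 ≈ 2.7109e+6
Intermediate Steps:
R(L, f) = 11 + f
d(p) = 0
n = 4144910985/1529 (n = -5 + (0 - 1790)*(-2220/1529 - 1513) = -5 - 1790*(-2220*1/1529 - 1513) = -5 - 1790*(-2220/1529 - 1513) = -5 - 1790*(-2315597/1529) = -5 + 4144918630/1529 = 4144910985/1529 ≈ 2.7109e+6)
n + R(62, 55) = 4144910985/1529 + (11 + 55) = 4144910985/1529 + 66 = 4145011899/1529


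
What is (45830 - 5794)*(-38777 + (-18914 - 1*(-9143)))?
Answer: -1943667728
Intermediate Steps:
(45830 - 5794)*(-38777 + (-18914 - 1*(-9143))) = 40036*(-38777 + (-18914 + 9143)) = 40036*(-38777 - 9771) = 40036*(-48548) = -1943667728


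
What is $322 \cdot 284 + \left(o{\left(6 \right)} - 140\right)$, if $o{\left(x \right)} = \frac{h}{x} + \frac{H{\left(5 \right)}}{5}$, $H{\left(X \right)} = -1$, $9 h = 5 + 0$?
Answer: $\frac{24653131}{270} \approx 91308.0$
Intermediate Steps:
$h = \frac{5}{9}$ ($h = \frac{5 + 0}{9} = \frac{1}{9} \cdot 5 = \frac{5}{9} \approx 0.55556$)
$o{\left(x \right)} = - \frac{1}{5} + \frac{5}{9 x}$ ($o{\left(x \right)} = \frac{5}{9 x} - \frac{1}{5} = - \frac{1}{5} + \frac{5}{9 x}$)
$322 \cdot 284 + \left(o{\left(6 \right)} - 140\right) = 322 \cdot 284 - \left(140 - \frac{25 - 54}{45 \cdot 6}\right) = 91448 - \left(140 - \frac{25 - 54}{270}\right) = 91448 - \left(140 - - \frac{29}{270}\right) = 91448 - \frac{37829}{270} = \frac{24653131}{270}$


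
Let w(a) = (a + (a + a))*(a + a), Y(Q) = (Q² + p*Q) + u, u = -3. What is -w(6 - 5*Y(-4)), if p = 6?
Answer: -22326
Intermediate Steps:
Y(Q) = -3 + Q² + 6*Q (Y(Q) = (Q² + 6*Q) - 3 = -3 + Q² + 6*Q)
w(a) = 6*a² (w(a) = (a + 2*a)*(2*a) = (3*a)*(2*a) = 6*a²)
-w(6 - 5*Y(-4)) = -6*(6 - 5*(-3 + (-4)² + 6*(-4)))² = -6*(6 - 5*(-3 + 16 - 24))² = -6*(6 - 5*(-11))² = -6*(6 + 55)² = -6*61² = -6*3721 = -1*22326 = -22326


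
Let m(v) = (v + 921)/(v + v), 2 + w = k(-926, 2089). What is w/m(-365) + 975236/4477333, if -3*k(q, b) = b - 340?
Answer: 956293644433/1244698574 ≈ 768.29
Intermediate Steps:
k(q, b) = 340/3 - b/3 (k(q, b) = -(b - 340)/3 = -(-340 + b)/3 = 340/3 - b/3)
w = -585 (w = -2 + (340/3 - ⅓*2089) = -2 + (340/3 - 2089/3) = -2 - 583 = -585)
m(v) = (921 + v)/(2*v) (m(v) = (921 + v)/((2*v)) = (921 + v)*(1/(2*v)) = (921 + v)/(2*v))
w/m(-365) + 975236/4477333 = -585*(-730/(921 - 365)) + 975236/4477333 = -585/((½)*(-1/365)*556) + 975236*(1/4477333) = -585/(-278/365) + 975236/4477333 = -585*(-365/278) + 975236/4477333 = 213525/278 + 975236/4477333 = 956293644433/1244698574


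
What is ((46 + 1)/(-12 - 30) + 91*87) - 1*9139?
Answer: -51371/42 ≈ -1223.1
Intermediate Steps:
((46 + 1)/(-12 - 30) + 91*87) - 1*9139 = (47/(-42) + 7917) - 9139 = (47*(-1/42) + 7917) - 9139 = (-47/42 + 7917) - 9139 = 332467/42 - 9139 = -51371/42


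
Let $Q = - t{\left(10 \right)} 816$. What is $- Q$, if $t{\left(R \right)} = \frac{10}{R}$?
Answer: $816$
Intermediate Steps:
$Q = -816$ ($Q = - \frac{10}{10} \cdot 816 = \left(-1\right) 1 \cdot 816 = \left(-1\right) 816 = -816$)
$- Q = \left(-1\right) \left(-816\right) = 816$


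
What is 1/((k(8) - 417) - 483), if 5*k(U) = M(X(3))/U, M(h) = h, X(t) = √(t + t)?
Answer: -240000/215999999 - 20*√6/647999997 ≈ -0.0011112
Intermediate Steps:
X(t) = √2*√t (X(t) = √(2*t) = √2*√t)
k(U) = √6/(5*U) (k(U) = ((√2*√3)/U)/5 = (√6/U)/5 = √6/(5*U))
1/((k(8) - 417) - 483) = 1/(((⅕)*√6/8 - 417) - 483) = 1/(((⅕)*√6*(⅛) - 417) - 483) = 1/((√6/40 - 417) - 483) = 1/((-417 + √6/40) - 483) = 1/(-900 + √6/40)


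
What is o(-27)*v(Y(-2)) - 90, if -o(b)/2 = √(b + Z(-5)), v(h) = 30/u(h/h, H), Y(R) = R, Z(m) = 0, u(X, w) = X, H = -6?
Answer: -90 - 180*I*√3 ≈ -90.0 - 311.77*I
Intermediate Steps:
v(h) = 30 (v(h) = 30/((h/h)) = 30/1 = 30*1 = 30)
o(b) = -2*√b (o(b) = -2*√(b + 0) = -2*√b)
o(-27)*v(Y(-2)) - 90 = -6*I*√3*30 - 90 = -180*I*√3 - 90 = -90 - 180*I*√3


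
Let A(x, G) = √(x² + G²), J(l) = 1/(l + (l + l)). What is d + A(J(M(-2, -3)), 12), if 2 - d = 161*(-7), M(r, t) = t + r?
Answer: 1129 + √32401/15 ≈ 1141.0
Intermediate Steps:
M(r, t) = r + t
J(l) = 1/(3*l) (J(l) = 1/(l + 2*l) = 1/(3*l))
d = 1129 (d = 2 - 161*(-7) = 2 - 1*(-1127) = 2 + 1127 = 1129)
A(x, G) = √(G² + x²)
d + A(J(M(-2, -3)), 12) = 1129 + √(12² + (1/(3*(-2 - 3)))²) = 1129 + √(144 + ((⅓)/(-5))²) = 1129 + √(144 + ((⅓)*(-⅕))²) = 1129 + √(144 + (-1/15)²) = 1129 + √(144 + 1/225) = 1129 + √(32401/225) = 1129 + √32401/15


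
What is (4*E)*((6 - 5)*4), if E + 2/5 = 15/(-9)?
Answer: -496/15 ≈ -33.067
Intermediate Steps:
E = -31/15 (E = -⅖ + 15/(-9) = -⅖ + 15*(-⅑) = -⅖ - 5/3 = -31/15 ≈ -2.0667)
(4*E)*((6 - 5)*4) = (4*(-31/15))*((6 - 5)*4) = -124*4/15 = -124/15*4 = -496/15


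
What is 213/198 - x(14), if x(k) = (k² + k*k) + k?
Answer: -26725/66 ≈ -404.92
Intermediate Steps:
x(k) = k + 2*k² (x(k) = (k² + k²) + k = 2*k² + k = k + 2*k²)
213/198 - x(14) = 213/198 - 14*(1 + 2*14) = 213*(1/198) - 14*(1 + 28) = 71/66 - 14*29 = 71/66 - 1*406 = 71/66 - 406 = -26725/66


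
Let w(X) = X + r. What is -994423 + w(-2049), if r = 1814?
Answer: -994658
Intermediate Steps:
w(X) = 1814 + X (w(X) = X + 1814 = 1814 + X)
-994423 + w(-2049) = -994423 + (1814 - 2049) = -994423 - 235 = -994658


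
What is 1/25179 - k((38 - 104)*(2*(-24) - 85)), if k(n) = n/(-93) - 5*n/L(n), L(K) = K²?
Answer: 254510975/2696442 ≈ 94.388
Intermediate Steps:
k(n) = -5/n - n/93 (k(n) = n/(-93) - 5/n = n*(-1/93) - 5/n = -n/93 - 5/n = -5/n - n/93)
1/25179 - k((38 - 104)*(2*(-24) - 85)) = 1/25179 - (-5*1/((38 - 104)*(2*(-24) - 85)) - (38 - 104)*(2*(-24) - 85)/93) = 1/25179 - (-5*(-1/(66*(-48 - 85))) - (-22)*(-48 - 85)/31) = 1/25179 - (-5/((-66*(-133))) - (-22)*(-133)/31) = 1/25179 - (-5/8778 - 1/93*8778) = 1/25179 - (-5*1/8778 - 2926/31) = 1/25179 - (-5/8778 - 2926/31) = 1/25179 - 1*(-25684583/272118) = 1/25179 + 25684583/272118 = 254510975/2696442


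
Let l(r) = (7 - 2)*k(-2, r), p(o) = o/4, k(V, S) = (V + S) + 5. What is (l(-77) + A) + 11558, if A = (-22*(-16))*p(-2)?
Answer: 11012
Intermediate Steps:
k(V, S) = 5 + S + V (k(V, S) = (S + V) + 5 = 5 + S + V)
p(o) = o/4 (p(o) = o*(¼) = o/4)
l(r) = 15 + 5*r (l(r) = (7 - 2)*(5 + r - 2) = 5*(3 + r) = 15 + 5*r)
A = -176 (A = (-22*(-16))*((¼)*(-2)) = 352*(-½) = -176)
(l(-77) + A) + 11558 = ((15 + 5*(-77)) - 176) + 11558 = ((15 - 385) - 176) + 11558 = (-370 - 176) + 11558 = -546 + 11558 = 11012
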